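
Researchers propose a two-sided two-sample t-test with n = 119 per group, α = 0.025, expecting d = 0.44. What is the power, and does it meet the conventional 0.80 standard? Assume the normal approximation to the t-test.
Power ≈ 0.88; the study is adequately powered (power ≥ 0.80)

Power calculation (two-sample t-test, normal approximation):
z_β = d · √(n/2) - z_{α/2}
z_β = 0.44 · √(119/2) - 2.241
z_β = 0.44 · 7.714 - 2.241
z_β = 1.153

Power = Φ(z_β) = Φ(1.153) ≈ 0.875

Effect size d = 0.44 is small by Cohen's convention (0.2/0.5/0.8).

Threshold: power ≥ 0.80 is conventionally adequate.
Power ≈ 0.88 → the study is adequately powered (power ≥ 0.80).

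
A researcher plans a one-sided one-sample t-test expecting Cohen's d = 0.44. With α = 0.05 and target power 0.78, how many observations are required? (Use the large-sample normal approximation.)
n = 31

Sample size formula (one-sample t-test, normal approximation):
n = ((z_α + z_β) / d)²

z_α = 1.645 (for α = 0.05, one-sided)
z_β = 0.772 (for power = 0.78)
d = 0.44

n = ((1.645 + 0.772) / 0.44)²
n = (5.493)²
n ≈ 30.17
Round up to the next whole number: n = 31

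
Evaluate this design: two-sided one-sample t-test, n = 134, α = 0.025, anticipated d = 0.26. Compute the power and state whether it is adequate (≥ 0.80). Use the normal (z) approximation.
Power ≈ 0.78; the study is underpowered (power < 0.80)

Power calculation (one-sample t-test, normal approximation):
z_β = d · √n - z_{α/2}
z_β = 0.26 · √134 - 2.241
z_β = 0.26 · 11.576 - 2.241
z_β = 0.768

Power = Φ(z_β) = Φ(0.768) ≈ 0.779

Effect size d = 0.26 is small by Cohen's convention (0.2/0.5/0.8).

Threshold: power ≥ 0.80 is conventionally adequate.
Power ≈ 0.78 → the study is underpowered (power < 0.80).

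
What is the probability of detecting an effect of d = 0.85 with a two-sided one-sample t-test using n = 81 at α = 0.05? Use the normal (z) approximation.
Power ≈ 1.00

Power calculation (one-sample t-test, normal approximation):
z_β = d · √n - z_{α/2}
z_β = 0.85 · √81 - 1.960
z_β = 0.85 · 9.000 - 1.960
z_β = 5.690

Power = Φ(z_β) = Φ(5.690) ≈ 1.000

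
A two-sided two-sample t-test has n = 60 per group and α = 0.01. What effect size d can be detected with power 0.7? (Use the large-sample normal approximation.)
d ≈ 0.57

Minimum detectable effect (two-sample t-test, normal approximation):
d = (z_{α/2} + z_β) / √(n/2)
d = (2.576 + 0.524) / √(60/2)
d = 3.100 / 5.477
d ≈ 0.57

By Cohen's convention (0.2 small / 0.5 medium / 0.8 large): medium effect.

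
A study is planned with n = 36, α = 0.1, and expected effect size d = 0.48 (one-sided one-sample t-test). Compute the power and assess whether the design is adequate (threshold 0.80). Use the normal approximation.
Power ≈ 0.95; the study is adequately powered (power ≥ 0.80)

Power calculation (one-sample t-test, normal approximation):
z_β = d · √n - z_α
z_β = 0.48 · √36 - 1.282
z_β = 0.48 · 6.000 - 1.282
z_β = 1.598

Power = Φ(z_β) = Φ(1.598) ≈ 0.945

Effect size d = 0.48 is small by Cohen's convention (0.2/0.5/0.8).

Threshold: power ≥ 0.80 is conventionally adequate.
Power ≈ 0.95 → the study is adequately powered (power ≥ 0.80).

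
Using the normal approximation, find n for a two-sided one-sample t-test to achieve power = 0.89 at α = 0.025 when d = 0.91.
n = 15

Sample size formula (one-sample t-test, normal approximation):
n = ((z_{α/2} + z_β) / d)²

z_{α/2} = 2.241 (for α = 0.025, two-sided)
z_β = 1.227 (for power = 0.89)
d = 0.91

n = ((2.241 + 1.227) / 0.91)²
n = (3.811)²
n ≈ 14.52
Round up to the next whole number: n = 15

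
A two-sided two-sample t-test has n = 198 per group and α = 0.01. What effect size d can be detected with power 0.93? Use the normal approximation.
d ≈ 0.41

Minimum detectable effect (two-sample t-test, normal approximation):
d = (z_{α/2} + z_β) / √(n/2)
d = (2.576 + 1.476) / √(198/2)
d = 4.052 / 9.950
d ≈ 0.41

By Cohen's convention (0.2 small / 0.5 medium / 0.8 large): small effect.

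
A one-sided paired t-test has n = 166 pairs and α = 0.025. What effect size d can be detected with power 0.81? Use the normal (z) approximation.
d ≈ 0.22

Minimum detectable effect (paired t-test, normal approximation):
d = (z_α + z_β) / √n
d = (1.960 + 0.878) / √166
d = 2.838 / 12.884
d ≈ 0.22

By Cohen's convention (0.2 small / 0.5 medium / 0.8 large): small effect.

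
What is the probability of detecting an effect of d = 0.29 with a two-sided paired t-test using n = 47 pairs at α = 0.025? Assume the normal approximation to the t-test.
Power ≈ 0.40

Power calculation (paired t-test, normal approximation):
z_β = d · √n - z_{α/2}
z_β = 0.29 · √47 - 2.241
z_β = 0.29 · 6.856 - 2.241
z_β = -0.253

Power = Φ(z_β) = Φ(-0.253) ≈ 0.400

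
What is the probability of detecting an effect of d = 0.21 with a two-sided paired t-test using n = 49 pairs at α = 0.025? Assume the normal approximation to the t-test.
Power ≈ 0.22

Power calculation (paired t-test, normal approximation):
z_β = d · √n - z_{α/2}
z_β = 0.21 · √49 - 2.241
z_β = 0.21 · 7.000 - 2.241
z_β = -0.771

Power = Φ(z_β) = Φ(-0.771) ≈ 0.220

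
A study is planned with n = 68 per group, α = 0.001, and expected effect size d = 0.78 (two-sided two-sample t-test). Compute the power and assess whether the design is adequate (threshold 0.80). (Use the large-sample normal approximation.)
Power ≈ 0.90; the study is adequately powered (power ≥ 0.80)

Power calculation (two-sample t-test, normal approximation):
z_β = d · √(n/2) - z_{α/2}
z_β = 0.78 · √(68/2) - 3.291
z_β = 0.78 · 5.831 - 3.291
z_β = 1.258

Power = Φ(z_β) = Φ(1.258) ≈ 0.896

Effect size d = 0.78 is medium by Cohen's convention (0.2/0.5/0.8).

Threshold: power ≥ 0.80 is conventionally adequate.
Power ≈ 0.90 → the study is adequately powered (power ≥ 0.80).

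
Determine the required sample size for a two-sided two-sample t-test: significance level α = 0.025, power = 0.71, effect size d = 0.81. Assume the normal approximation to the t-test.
n = 24 per group

Sample size formula (two-sample t-test, normal approximation):
n = 2 · ((z_{α/2} + z_β) / d)²

z_{α/2} = 2.241 (for α = 0.025, two-sided)
z_β = 0.553 (for power = 0.71)
d = 0.81

n = 2 · ((2.241 + 0.553) / 0.81)²
n = 2 · (3.449)²
n ≈ 23.79
Round up to the next whole number: n = 24 per group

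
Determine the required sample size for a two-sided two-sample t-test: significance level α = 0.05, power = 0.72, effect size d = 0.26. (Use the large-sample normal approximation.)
n = 192 per group

Sample size formula (two-sample t-test, normal approximation):
n = 2 · ((z_{α/2} + z_β) / d)²

z_{α/2} = 1.960 (for α = 0.05, two-sided)
z_β = 0.583 (for power = 0.72)
d = 0.26

n = 2 · ((1.960 + 0.583) / 0.26)²
n = 2 · (9.781)²
n ≈ 191.34
Round up to the next whole number: n = 192 per group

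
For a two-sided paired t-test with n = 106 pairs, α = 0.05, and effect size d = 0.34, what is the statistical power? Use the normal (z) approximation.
Power ≈ 0.94

Power calculation (paired t-test, normal approximation):
z_β = d · √n - z_{α/2}
z_β = 0.34 · √106 - 1.960
z_β = 0.34 · 10.296 - 1.960
z_β = 1.541

Power = Φ(z_β) = Φ(1.541) ≈ 0.938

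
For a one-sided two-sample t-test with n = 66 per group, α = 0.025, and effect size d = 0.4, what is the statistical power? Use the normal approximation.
Power ≈ 0.63

Power calculation (two-sample t-test, normal approximation):
z_β = d · √(n/2) - z_α
z_β = 0.4 · √(66/2) - 1.960
z_β = 0.4 · 5.745 - 1.960
z_β = 0.338

Power = Φ(z_β) = Φ(0.338) ≈ 0.632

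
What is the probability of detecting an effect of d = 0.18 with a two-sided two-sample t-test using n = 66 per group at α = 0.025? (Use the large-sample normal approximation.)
Power ≈ 0.11

Power calculation (two-sample t-test, normal approximation):
z_β = d · √(n/2) - z_{α/2}
z_β = 0.18 · √(66/2) - 2.241
z_β = 0.18 · 5.745 - 2.241
z_β = -1.207

Power = Φ(z_β) = Φ(-1.207) ≈ 0.114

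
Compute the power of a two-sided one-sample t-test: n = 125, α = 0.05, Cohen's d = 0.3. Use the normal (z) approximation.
Power ≈ 0.92

Power calculation (one-sample t-test, normal approximation):
z_β = d · √n - z_{α/2}
z_β = 0.3 · √125 - 1.960
z_β = 0.3 · 11.180 - 1.960
z_β = 1.394

Power = Φ(z_β) = Φ(1.394) ≈ 0.918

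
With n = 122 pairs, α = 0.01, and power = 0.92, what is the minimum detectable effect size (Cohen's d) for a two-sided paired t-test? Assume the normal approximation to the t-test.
d ≈ 0.36

Minimum detectable effect (paired t-test, normal approximation):
d = (z_{α/2} + z_β) / √n
d = (2.576 + 1.405) / √122
d = 3.981 / 11.045
d ≈ 0.36

By Cohen's convention (0.2 small / 0.5 medium / 0.8 large): small effect.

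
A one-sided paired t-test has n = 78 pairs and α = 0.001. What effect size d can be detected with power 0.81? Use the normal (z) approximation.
d ≈ 0.45

Minimum detectable effect (paired t-test, normal approximation):
d = (z_α + z_β) / √n
d = (3.090 + 0.878) / √78
d = 3.968 / 8.832
d ≈ 0.45

By Cohen's convention (0.2 small / 0.5 medium / 0.8 large): small effect.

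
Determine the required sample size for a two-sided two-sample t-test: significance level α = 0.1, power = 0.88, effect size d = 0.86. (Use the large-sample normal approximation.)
n = 22 per group

Sample size formula (two-sample t-test, normal approximation):
n = 2 · ((z_{α/2} + z_β) / d)²

z_{α/2} = 1.645 (for α = 0.1, two-sided)
z_β = 1.175 (for power = 0.88)
d = 0.86

n = 2 · ((1.645 + 1.175) / 0.86)²
n = 2 · (3.279)²
n ≈ 21.50
Round up to the next whole number: n = 22 per group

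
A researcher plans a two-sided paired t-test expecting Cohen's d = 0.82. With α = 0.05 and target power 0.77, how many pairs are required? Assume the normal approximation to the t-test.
n = 11 pairs

Sample size formula (paired t-test, normal approximation):
n = ((z_{α/2} + z_β) / d)²

z_{α/2} = 1.960 (for α = 0.05, two-sided)
z_β = 0.739 (for power = 0.77)
d = 0.82

n = ((1.960 + 0.739) / 0.82)²
n = (3.291)²
n ≈ 10.83
Round up to the next whole number: n = 11 pairs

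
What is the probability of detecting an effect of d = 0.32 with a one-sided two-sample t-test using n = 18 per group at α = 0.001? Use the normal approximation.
Power ≈ 0.02

Power calculation (two-sample t-test, normal approximation):
z_β = d · √(n/2) - z_α
z_β = 0.32 · √(18/2) - 3.090
z_β = 0.32 · 3.000 - 3.090
z_β = -2.130

Power = Φ(z_β) = Φ(-2.130) ≈ 0.017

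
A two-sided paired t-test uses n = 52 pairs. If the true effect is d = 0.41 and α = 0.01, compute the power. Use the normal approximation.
Power ≈ 0.65

Power calculation (paired t-test, normal approximation):
z_β = d · √n - z_{α/2}
z_β = 0.41 · √52 - 2.576
z_β = 0.41 · 7.211 - 2.576
z_β = 0.381

Power = Φ(z_β) = Φ(0.381) ≈ 0.648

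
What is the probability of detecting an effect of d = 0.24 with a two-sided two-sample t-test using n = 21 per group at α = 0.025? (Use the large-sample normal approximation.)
Power ≈ 0.07

Power calculation (two-sample t-test, normal approximation):
z_β = d · √(n/2) - z_{α/2}
z_β = 0.24 · √(21/2) - 2.241
z_β = 0.24 · 3.240 - 2.241
z_β = -1.464

Power = Φ(z_β) = Φ(-1.464) ≈ 0.072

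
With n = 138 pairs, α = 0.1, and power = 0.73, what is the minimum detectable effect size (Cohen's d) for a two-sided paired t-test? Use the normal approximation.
d ≈ 0.19

Minimum detectable effect (paired t-test, normal approximation):
d = (z_{α/2} + z_β) / √n
d = (1.645 + 0.613) / √138
d = 2.258 / 11.747
d ≈ 0.19

By Cohen's convention (0.2 small / 0.5 medium / 0.8 large): very small effect.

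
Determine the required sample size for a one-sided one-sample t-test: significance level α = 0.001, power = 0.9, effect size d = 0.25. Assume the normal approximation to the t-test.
n = 306

Sample size formula (one-sample t-test, normal approximation):
n = ((z_α + z_β) / d)²

z_α = 3.090 (for α = 0.001, one-sided)
z_β = 1.282 (for power = 0.9)
d = 0.25

n = ((3.090 + 1.282) / 0.25)²
n = (17.488)²
n ≈ 305.83
Round up to the next whole number: n = 306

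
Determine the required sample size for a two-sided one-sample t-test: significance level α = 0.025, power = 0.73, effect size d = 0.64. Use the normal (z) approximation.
n = 20

Sample size formula (one-sample t-test, normal approximation):
n = ((z_{α/2} + z_β) / d)²

z_{α/2} = 2.241 (for α = 0.025, two-sided)
z_β = 0.613 (for power = 0.73)
d = 0.64

n = ((2.241 + 0.613) / 0.64)²
n = (4.459)²
n ≈ 19.88
Round up to the next whole number: n = 20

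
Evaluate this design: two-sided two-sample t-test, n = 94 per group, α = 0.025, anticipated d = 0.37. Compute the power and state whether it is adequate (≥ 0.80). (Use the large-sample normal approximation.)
Power ≈ 0.62; the study is underpowered (power < 0.80)

Power calculation (two-sample t-test, normal approximation):
z_β = d · √(n/2) - z_{α/2}
z_β = 0.37 · √(94/2) - 2.241
z_β = 0.37 · 6.856 - 2.241
z_β = 0.295

Power = Φ(z_β) = Φ(0.295) ≈ 0.616

Effect size d = 0.37 is small by Cohen's convention (0.2/0.5/0.8).

Threshold: power ≥ 0.80 is conventionally adequate.
Power ≈ 0.62 → the study is underpowered (power < 0.80).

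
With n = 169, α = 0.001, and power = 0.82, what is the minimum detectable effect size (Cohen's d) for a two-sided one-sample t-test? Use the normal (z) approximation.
d ≈ 0.32

Minimum detectable effect (one-sample t-test, normal approximation):
d = (z_{α/2} + z_β) / √n
d = (3.291 + 0.915) / √169
d = 4.206 / 13.000
d ≈ 0.32

By Cohen's convention (0.2 small / 0.5 medium / 0.8 large): small effect.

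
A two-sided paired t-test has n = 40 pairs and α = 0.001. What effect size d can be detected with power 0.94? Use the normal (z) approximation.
d ≈ 0.77

Minimum detectable effect (paired t-test, normal approximation):
d = (z_{α/2} + z_β) / √n
d = (3.291 + 1.555) / √40
d = 4.845 / 6.325
d ≈ 0.77

By Cohen's convention (0.2 small / 0.5 medium / 0.8 large): medium effect.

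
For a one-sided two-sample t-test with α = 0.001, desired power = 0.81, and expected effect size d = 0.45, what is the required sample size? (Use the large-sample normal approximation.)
n = 156 per group

Sample size formula (two-sample t-test, normal approximation):
n = 2 · ((z_α + z_β) / d)²

z_α = 3.090 (for α = 0.001, one-sided)
z_β = 0.878 (for power = 0.81)
d = 0.45

n = 2 · ((3.090 + 0.878) / 0.45)²
n = 2 · (8.818)²
n ≈ 155.51
Round up to the next whole number: n = 156 per group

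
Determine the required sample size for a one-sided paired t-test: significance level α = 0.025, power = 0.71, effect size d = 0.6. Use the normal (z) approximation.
n = 18 pairs

Sample size formula (paired t-test, normal approximation):
n = ((z_α + z_β) / d)²

z_α = 1.960 (for α = 0.025, one-sided)
z_β = 0.553 (for power = 0.71)
d = 0.6

n = ((1.960 + 0.553) / 0.6)²
n = (4.188)²
n ≈ 17.54
Round up to the next whole number: n = 18 pairs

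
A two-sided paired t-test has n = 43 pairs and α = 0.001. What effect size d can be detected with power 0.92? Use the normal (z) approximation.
d ≈ 0.72

Minimum detectable effect (paired t-test, normal approximation):
d = (z_{α/2} + z_β) / √n
d = (3.291 + 1.405) / √43
d = 4.696 / 6.557
d ≈ 0.72

By Cohen's convention (0.2 small / 0.5 medium / 0.8 large): medium effect.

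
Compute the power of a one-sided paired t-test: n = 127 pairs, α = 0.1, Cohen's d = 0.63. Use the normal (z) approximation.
Power ≈ 1.00

Power calculation (paired t-test, normal approximation):
z_β = d · √n - z_α
z_β = 0.63 · √127 - 1.282
z_β = 0.63 · 11.269 - 1.282
z_β = 5.818

Power = Φ(z_β) = Φ(5.818) ≈ 1.000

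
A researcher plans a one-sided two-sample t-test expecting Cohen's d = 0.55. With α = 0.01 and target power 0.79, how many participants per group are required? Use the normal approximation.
n = 65 per group

Sample size formula (two-sample t-test, normal approximation):
n = 2 · ((z_α + z_β) / d)²

z_α = 2.326 (for α = 0.01, one-sided)
z_β = 0.806 (for power = 0.79)
d = 0.55

n = 2 · ((2.326 + 0.806) / 0.55)²
n = 2 · (5.695)²
n ≈ 64.87
Round up to the next whole number: n = 65 per group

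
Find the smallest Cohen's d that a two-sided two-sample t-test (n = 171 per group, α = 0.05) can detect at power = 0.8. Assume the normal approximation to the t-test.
d ≈ 0.30

Minimum detectable effect (two-sample t-test, normal approximation):
d = (z_{α/2} + z_β) / √(n/2)
d = (1.960 + 0.842) / √(171/2)
d = 2.802 / 9.247
d ≈ 0.30

By Cohen's convention (0.2 small / 0.5 medium / 0.8 large): small effect.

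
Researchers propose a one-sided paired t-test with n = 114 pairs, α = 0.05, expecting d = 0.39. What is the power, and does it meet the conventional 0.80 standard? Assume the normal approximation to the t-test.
Power ≈ 0.99; the study is adequately powered (power ≥ 0.80)

Power calculation (paired t-test, normal approximation):
z_β = d · √n - z_α
z_β = 0.39 · √114 - 1.645
z_β = 0.39 · 10.677 - 1.645
z_β = 2.519

Power = Φ(z_β) = Φ(2.519) ≈ 0.994

Effect size d = 0.39 is small by Cohen's convention (0.2/0.5/0.8).

Threshold: power ≥ 0.80 is conventionally adequate.
Power ≈ 0.99 → the study is adequately powered (power ≥ 0.80).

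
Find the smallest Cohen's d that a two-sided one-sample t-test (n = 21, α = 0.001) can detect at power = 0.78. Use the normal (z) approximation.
d ≈ 0.89

Minimum detectable effect (one-sample t-test, normal approximation):
d = (z_{α/2} + z_β) / √n
d = (3.291 + 0.772) / √21
d = 4.063 / 4.583
d ≈ 0.89

By Cohen's convention (0.2 small / 0.5 medium / 0.8 large): large effect.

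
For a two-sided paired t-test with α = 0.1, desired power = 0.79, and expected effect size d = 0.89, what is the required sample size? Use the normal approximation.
n = 8 pairs

Sample size formula (paired t-test, normal approximation):
n = ((z_{α/2} + z_β) / d)²

z_{α/2} = 1.645 (for α = 0.1, two-sided)
z_β = 0.806 (for power = 0.79)
d = 0.89

n = ((1.645 + 0.806) / 0.89)²
n = (2.754)²
n ≈ 7.58
Round up to the next whole number: n = 8 pairs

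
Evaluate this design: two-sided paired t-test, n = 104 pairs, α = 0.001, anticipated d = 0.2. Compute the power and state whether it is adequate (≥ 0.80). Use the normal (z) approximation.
Power ≈ 0.11; the study is underpowered (power < 0.80)

Power calculation (paired t-test, normal approximation):
z_β = d · √n - z_{α/2}
z_β = 0.2 · √104 - 3.291
z_β = 0.2 · 10.198 - 3.291
z_β = -1.251

Power = Φ(z_β) = Φ(-1.251) ≈ 0.105

Effect size d = 0.2 is small by Cohen's convention (0.2/0.5/0.8).

Threshold: power ≥ 0.80 is conventionally adequate.
Power ≈ 0.11 → the study is underpowered (power < 0.80).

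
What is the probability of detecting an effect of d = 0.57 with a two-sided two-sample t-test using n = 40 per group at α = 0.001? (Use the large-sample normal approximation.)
Power ≈ 0.23

Power calculation (two-sample t-test, normal approximation):
z_β = d · √(n/2) - z_{α/2}
z_β = 0.57 · √(40/2) - 3.291
z_β = 0.57 · 4.472 - 3.291
z_β = -0.741

Power = Φ(z_β) = Φ(-0.741) ≈ 0.229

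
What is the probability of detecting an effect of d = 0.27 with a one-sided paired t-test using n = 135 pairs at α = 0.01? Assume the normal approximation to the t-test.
Power ≈ 0.79

Power calculation (paired t-test, normal approximation):
z_β = d · √n - z_α
z_β = 0.27 · √135 - 2.326
z_β = 0.27 · 11.619 - 2.326
z_β = 0.811

Power = Φ(z_β) = Φ(0.811) ≈ 0.791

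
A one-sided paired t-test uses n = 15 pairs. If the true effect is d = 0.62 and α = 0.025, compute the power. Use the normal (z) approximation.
Power ≈ 0.67

Power calculation (paired t-test, normal approximation):
z_β = d · √n - z_α
z_β = 0.62 · √15 - 1.960
z_β = 0.62 · 3.873 - 1.960
z_β = 0.441

Power = Φ(z_β) = Φ(0.441) ≈ 0.670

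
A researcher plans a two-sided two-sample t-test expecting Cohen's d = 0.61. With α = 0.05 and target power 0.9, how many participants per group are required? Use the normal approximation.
n = 57 per group

Sample size formula (two-sample t-test, normal approximation):
n = 2 · ((z_{α/2} + z_β) / d)²

z_{α/2} = 1.960 (for α = 0.05, two-sided)
z_β = 1.282 (for power = 0.9)
d = 0.61

n = 2 · ((1.960 + 1.282) / 0.61)²
n = 2 · (5.315)²
n ≈ 56.50
Round up to the next whole number: n = 57 per group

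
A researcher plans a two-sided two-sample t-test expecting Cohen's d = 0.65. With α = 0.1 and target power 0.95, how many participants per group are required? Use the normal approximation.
n = 52 per group

Sample size formula (two-sample t-test, normal approximation):
n = 2 · ((z_{α/2} + z_β) / d)²

z_{α/2} = 1.645 (for α = 0.1, two-sided)
z_β = 1.645 (for power = 0.95)
d = 0.65

n = 2 · ((1.645 + 1.645) / 0.65)²
n = 2 · (5.062)²
n ≈ 51.25
Round up to the next whole number: n = 52 per group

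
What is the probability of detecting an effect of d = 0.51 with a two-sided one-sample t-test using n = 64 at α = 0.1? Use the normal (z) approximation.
Power ≈ 0.99

Power calculation (one-sample t-test, normal approximation):
z_β = d · √n - z_{α/2}
z_β = 0.51 · √64 - 1.645
z_β = 0.51 · 8.000 - 1.645
z_β = 2.435

Power = Φ(z_β) = Φ(2.435) ≈ 0.993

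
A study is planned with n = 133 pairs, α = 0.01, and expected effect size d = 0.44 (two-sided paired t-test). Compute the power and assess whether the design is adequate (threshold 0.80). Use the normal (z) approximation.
Power ≈ 0.99; the study is adequately powered (power ≥ 0.80)

Power calculation (paired t-test, normal approximation):
z_β = d · √n - z_{α/2}
z_β = 0.44 · √133 - 2.576
z_β = 0.44 · 11.533 - 2.576
z_β = 2.498

Power = Φ(z_β) = Φ(2.498) ≈ 0.994

Effect size d = 0.44 is small by Cohen's convention (0.2/0.5/0.8).

Threshold: power ≥ 0.80 is conventionally adequate.
Power ≈ 0.99 → the study is adequately powered (power ≥ 0.80).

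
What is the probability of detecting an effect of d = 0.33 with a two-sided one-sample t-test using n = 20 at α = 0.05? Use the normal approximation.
Power ≈ 0.31

Power calculation (one-sample t-test, normal approximation):
z_β = d · √n - z_{α/2}
z_β = 0.33 · √20 - 1.960
z_β = 0.33 · 4.472 - 1.960
z_β = -0.484

Power = Φ(z_β) = Φ(-0.484) ≈ 0.314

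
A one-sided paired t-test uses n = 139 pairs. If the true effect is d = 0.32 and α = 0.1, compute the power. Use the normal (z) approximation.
Power ≈ 0.99

Power calculation (paired t-test, normal approximation):
z_β = d · √n - z_α
z_β = 0.32 · √139 - 1.282
z_β = 0.32 · 11.790 - 1.282
z_β = 2.491

Power = Φ(z_β) = Φ(2.491) ≈ 0.994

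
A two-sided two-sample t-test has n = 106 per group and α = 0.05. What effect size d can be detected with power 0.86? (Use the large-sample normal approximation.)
d ≈ 0.42

Minimum detectable effect (two-sample t-test, normal approximation):
d = (z_{α/2} + z_β) / √(n/2)
d = (1.960 + 1.080) / √(106/2)
d = 3.040 / 7.280
d ≈ 0.42

By Cohen's convention (0.2 small / 0.5 medium / 0.8 large): small effect.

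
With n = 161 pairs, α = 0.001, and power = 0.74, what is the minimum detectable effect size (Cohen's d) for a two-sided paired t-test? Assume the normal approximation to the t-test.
d ≈ 0.31

Minimum detectable effect (paired t-test, normal approximation):
d = (z_{α/2} + z_β) / √n
d = (3.291 + 0.643) / √161
d = 3.934 / 12.689
d ≈ 0.31

By Cohen's convention (0.2 small / 0.5 medium / 0.8 large): small effect.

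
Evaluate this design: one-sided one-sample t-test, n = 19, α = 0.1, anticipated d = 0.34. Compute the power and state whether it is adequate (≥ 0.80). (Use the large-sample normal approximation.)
Power ≈ 0.58; the study is underpowered (power < 0.80)

Power calculation (one-sample t-test, normal approximation):
z_β = d · √n - z_α
z_β = 0.34 · √19 - 1.282
z_β = 0.34 · 4.359 - 1.282
z_β = 0.200

Power = Φ(z_β) = Φ(0.200) ≈ 0.579

Effect size d = 0.34 is small by Cohen's convention (0.2/0.5/0.8).

Threshold: power ≥ 0.80 is conventionally adequate.
Power ≈ 0.58 → the study is underpowered (power < 0.80).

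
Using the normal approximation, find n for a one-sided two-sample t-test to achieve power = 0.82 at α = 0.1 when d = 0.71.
n = 20 per group

Sample size formula (two-sample t-test, normal approximation):
n = 2 · ((z_α + z_β) / d)²

z_α = 1.282 (for α = 0.1, one-sided)
z_β = 0.915 (for power = 0.82)
d = 0.71

n = 2 · ((1.282 + 0.915) / 0.71)²
n = 2 · (3.094)²
n ≈ 19.15
Round up to the next whole number: n = 20 per group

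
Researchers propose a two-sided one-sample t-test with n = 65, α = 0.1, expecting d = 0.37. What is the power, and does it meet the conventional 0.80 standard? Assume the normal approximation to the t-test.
Power ≈ 0.91; the study is adequately powered (power ≥ 0.80)

Power calculation (one-sample t-test, normal approximation):
z_β = d · √n - z_{α/2}
z_β = 0.37 · √65 - 1.645
z_β = 0.37 · 8.062 - 1.645
z_β = 1.338

Power = Φ(z_β) = Φ(1.338) ≈ 0.910

Effect size d = 0.37 is small by Cohen's convention (0.2/0.5/0.8).

Threshold: power ≥ 0.80 is conventionally adequate.
Power ≈ 0.91 → the study is adequately powered (power ≥ 0.80).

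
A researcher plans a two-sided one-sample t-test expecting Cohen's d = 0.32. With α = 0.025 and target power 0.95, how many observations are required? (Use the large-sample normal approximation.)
n = 148

Sample size formula (one-sample t-test, normal approximation):
n = ((z_{α/2} + z_β) / d)²

z_{α/2} = 2.241 (for α = 0.025, two-sided)
z_β = 1.645 (for power = 0.95)
d = 0.32

n = ((2.241 + 1.645) / 0.32)²
n = (12.144)²
n ≈ 147.48
Round up to the next whole number: n = 148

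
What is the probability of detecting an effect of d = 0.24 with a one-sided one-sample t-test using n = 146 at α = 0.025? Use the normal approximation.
Power ≈ 0.83

Power calculation (one-sample t-test, normal approximation):
z_β = d · √n - z_α
z_β = 0.24 · √146 - 1.960
z_β = 0.24 · 12.083 - 1.960
z_β = 0.940

Power = Φ(z_β) = Φ(0.940) ≈ 0.826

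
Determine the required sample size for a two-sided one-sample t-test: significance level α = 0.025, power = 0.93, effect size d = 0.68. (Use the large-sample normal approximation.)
n = 30

Sample size formula (one-sample t-test, normal approximation):
n = ((z_{α/2} + z_β) / d)²

z_{α/2} = 2.241 (for α = 0.025, two-sided)
z_β = 1.476 (for power = 0.93)
d = 0.68

n = ((2.241 + 1.476) / 0.68)²
n = (5.466)²
n ≈ 29.88
Round up to the next whole number: n = 30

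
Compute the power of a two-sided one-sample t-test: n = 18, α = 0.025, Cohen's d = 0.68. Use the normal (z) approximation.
Power ≈ 0.74

Power calculation (one-sample t-test, normal approximation):
z_β = d · √n - z_{α/2}
z_β = 0.68 · √18 - 2.241
z_β = 0.68 · 4.243 - 2.241
z_β = 0.644

Power = Φ(z_β) = Φ(0.644) ≈ 0.740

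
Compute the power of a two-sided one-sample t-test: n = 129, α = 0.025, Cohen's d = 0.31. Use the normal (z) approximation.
Power ≈ 0.90

Power calculation (one-sample t-test, normal approximation):
z_β = d · √n - z_{α/2}
z_β = 0.31 · √129 - 2.241
z_β = 0.31 · 11.358 - 2.241
z_β = 1.280

Power = Φ(z_β) = Φ(1.280) ≈ 0.900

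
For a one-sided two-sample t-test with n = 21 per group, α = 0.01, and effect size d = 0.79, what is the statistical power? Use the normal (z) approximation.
Power ≈ 0.59

Power calculation (two-sample t-test, normal approximation):
z_β = d · √(n/2) - z_α
z_β = 0.79 · √(21/2) - 2.326
z_β = 0.79 · 3.240 - 2.326
z_β = 0.234

Power = Φ(z_β) = Φ(0.234) ≈ 0.592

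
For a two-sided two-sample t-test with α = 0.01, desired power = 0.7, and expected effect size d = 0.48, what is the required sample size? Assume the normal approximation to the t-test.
n = 84 per group

Sample size formula (two-sample t-test, normal approximation):
n = 2 · ((z_{α/2} + z_β) / d)²

z_{α/2} = 2.576 (for α = 0.01, two-sided)
z_β = 0.524 (for power = 0.7)
d = 0.48

n = 2 · ((2.576 + 0.524) / 0.48)²
n = 2 · (6.458)²
n ≈ 83.41
Round up to the next whole number: n = 84 per group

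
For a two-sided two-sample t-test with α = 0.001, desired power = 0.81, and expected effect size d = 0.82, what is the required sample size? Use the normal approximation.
n = 52 per group

Sample size formula (two-sample t-test, normal approximation):
n = 2 · ((z_{α/2} + z_β) / d)²

z_{α/2} = 3.291 (for α = 0.001, two-sided)
z_β = 0.878 (for power = 0.81)
d = 0.82

n = 2 · ((3.291 + 0.878) / 0.82)²
n = 2 · (5.084)²
n ≈ 51.69
Round up to the next whole number: n = 52 per group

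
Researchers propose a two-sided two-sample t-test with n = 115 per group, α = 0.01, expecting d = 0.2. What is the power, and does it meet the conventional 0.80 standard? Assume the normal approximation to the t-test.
Power ≈ 0.14; the study is underpowered (power < 0.80)

Power calculation (two-sample t-test, normal approximation):
z_β = d · √(n/2) - z_{α/2}
z_β = 0.2 · √(115/2) - 2.576
z_β = 0.2 · 7.583 - 2.576
z_β = -1.059

Power = Φ(z_β) = Φ(-1.059) ≈ 0.145

Effect size d = 0.2 is small by Cohen's convention (0.2/0.5/0.8).

Threshold: power ≥ 0.80 is conventionally adequate.
Power ≈ 0.14 → the study is underpowered (power < 0.80).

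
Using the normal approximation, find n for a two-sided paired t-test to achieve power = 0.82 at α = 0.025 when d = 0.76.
n = 18 pairs

Sample size formula (paired t-test, normal approximation):
n = ((z_{α/2} + z_β) / d)²

z_{α/2} = 2.241 (for α = 0.025, two-sided)
z_β = 0.915 (for power = 0.82)
d = 0.76

n = ((2.241 + 0.915) / 0.76)²
n = (4.153)²
n ≈ 17.25
Round up to the next whole number: n = 18 pairs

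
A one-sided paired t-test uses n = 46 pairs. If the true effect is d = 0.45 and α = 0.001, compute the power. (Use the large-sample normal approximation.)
Power ≈ 0.48

Power calculation (paired t-test, normal approximation):
z_β = d · √n - z_α
z_β = 0.45 · √46 - 3.090
z_β = 0.45 · 6.782 - 3.090
z_β = -0.038

Power = Φ(z_β) = Φ(-0.038) ≈ 0.485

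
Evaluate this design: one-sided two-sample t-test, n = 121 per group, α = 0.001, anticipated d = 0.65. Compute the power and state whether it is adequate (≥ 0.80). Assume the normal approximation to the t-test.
Power ≈ 0.98; the study is adequately powered (power ≥ 0.80)

Power calculation (two-sample t-test, normal approximation):
z_β = d · √(n/2) - z_α
z_β = 0.65 · √(121/2) - 3.090
z_β = 0.65 · 7.778 - 3.090
z_β = 1.966

Power = Φ(z_β) = Φ(1.966) ≈ 0.975

Effect size d = 0.65 is medium by Cohen's convention (0.2/0.5/0.8).

Threshold: power ≥ 0.80 is conventionally adequate.
Power ≈ 0.98 → the study is adequately powered (power ≥ 0.80).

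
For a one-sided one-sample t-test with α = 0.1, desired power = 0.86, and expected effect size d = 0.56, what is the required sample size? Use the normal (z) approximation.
n = 18

Sample size formula (one-sample t-test, normal approximation):
n = ((z_α + z_β) / d)²

z_α = 1.282 (for α = 0.1, one-sided)
z_β = 1.080 (for power = 0.86)
d = 0.56

n = ((1.282 + 1.080) / 0.56)²
n = (4.218)²
n ≈ 17.79
Round up to the next whole number: n = 18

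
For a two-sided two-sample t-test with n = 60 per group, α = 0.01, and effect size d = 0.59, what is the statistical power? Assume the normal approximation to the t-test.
Power ≈ 0.74

Power calculation (two-sample t-test, normal approximation):
z_β = d · √(n/2) - z_{α/2}
z_β = 0.59 · √(60/2) - 2.576
z_β = 0.59 · 5.477 - 2.576
z_β = 0.656

Power = Φ(z_β) = Φ(0.656) ≈ 0.744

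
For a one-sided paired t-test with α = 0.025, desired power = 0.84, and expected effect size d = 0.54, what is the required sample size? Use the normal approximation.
n = 30 pairs

Sample size formula (paired t-test, normal approximation):
n = ((z_α + z_β) / d)²

z_α = 1.960 (for α = 0.025, one-sided)
z_β = 0.994 (for power = 0.84)
d = 0.54

n = ((1.960 + 0.994) / 0.54)²
n = (5.470)²
n ≈ 29.92
Round up to the next whole number: n = 30 pairs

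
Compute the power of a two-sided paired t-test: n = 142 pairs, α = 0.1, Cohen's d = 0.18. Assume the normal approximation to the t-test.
Power ≈ 0.69

Power calculation (paired t-test, normal approximation):
z_β = d · √n - z_{α/2}
z_β = 0.18 · √142 - 1.645
z_β = 0.18 · 11.916 - 1.645
z_β = 0.500

Power = Φ(z_β) = Φ(0.500) ≈ 0.691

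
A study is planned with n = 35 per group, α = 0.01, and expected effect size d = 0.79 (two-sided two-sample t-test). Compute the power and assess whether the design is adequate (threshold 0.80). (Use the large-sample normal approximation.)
Power ≈ 0.77; the study is underpowered (power < 0.80)

Power calculation (two-sample t-test, normal approximation):
z_β = d · √(n/2) - z_{α/2}
z_β = 0.79 · √(35/2) - 2.576
z_β = 0.79 · 4.183 - 2.576
z_β = 0.729

Power = Φ(z_β) = Φ(0.729) ≈ 0.767

Effect size d = 0.79 is medium by Cohen's convention (0.2/0.5/0.8).

Threshold: power ≥ 0.80 is conventionally adequate.
Power ≈ 0.77 → the study is underpowered (power < 0.80).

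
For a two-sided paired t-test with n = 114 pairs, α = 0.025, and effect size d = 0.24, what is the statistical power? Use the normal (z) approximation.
Power ≈ 0.63

Power calculation (paired t-test, normal approximation):
z_β = d · √n - z_{α/2}
z_β = 0.24 · √114 - 2.241
z_β = 0.24 · 10.677 - 2.241
z_β = 0.321

Power = Φ(z_β) = Φ(0.321) ≈ 0.626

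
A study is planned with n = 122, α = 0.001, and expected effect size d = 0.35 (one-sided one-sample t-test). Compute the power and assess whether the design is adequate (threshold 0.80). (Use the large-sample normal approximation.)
Power ≈ 0.78; the study is underpowered (power < 0.80)

Power calculation (one-sample t-test, normal approximation):
z_β = d · √n - z_α
z_β = 0.35 · √122 - 3.090
z_β = 0.35 · 11.045 - 3.090
z_β = 0.776

Power = Φ(z_β) = Φ(0.776) ≈ 0.781

Effect size d = 0.35 is small by Cohen's convention (0.2/0.5/0.8).

Threshold: power ≥ 0.80 is conventionally adequate.
Power ≈ 0.78 → the study is underpowered (power < 0.80).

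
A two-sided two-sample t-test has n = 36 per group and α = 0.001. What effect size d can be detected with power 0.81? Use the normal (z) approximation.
d ≈ 0.98

Minimum detectable effect (two-sample t-test, normal approximation):
d = (z_{α/2} + z_β) / √(n/2)
d = (3.291 + 0.878) / √(36/2)
d = 4.168 / 4.243
d ≈ 0.98

By Cohen's convention (0.2 small / 0.5 medium / 0.8 large): large effect.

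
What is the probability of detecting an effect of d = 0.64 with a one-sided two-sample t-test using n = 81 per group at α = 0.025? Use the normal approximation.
Power ≈ 0.98

Power calculation (two-sample t-test, normal approximation):
z_β = d · √(n/2) - z_α
z_β = 0.64 · √(81/2) - 1.960
z_β = 0.64 · 6.364 - 1.960
z_β = 2.113

Power = Φ(z_β) = Φ(2.113) ≈ 0.983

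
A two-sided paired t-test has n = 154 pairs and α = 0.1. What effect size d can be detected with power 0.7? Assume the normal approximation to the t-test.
d ≈ 0.17

Minimum detectable effect (paired t-test, normal approximation):
d = (z_{α/2} + z_β) / √n
d = (1.645 + 0.524) / √154
d = 2.169 / 12.410
d ≈ 0.17

By Cohen's convention (0.2 small / 0.5 medium / 0.8 large): very small effect.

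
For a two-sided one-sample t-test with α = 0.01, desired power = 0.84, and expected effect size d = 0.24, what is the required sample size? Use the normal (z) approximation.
n = 222

Sample size formula (one-sample t-test, normal approximation):
n = ((z_{α/2} + z_β) / d)²

z_{α/2} = 2.576 (for α = 0.01, two-sided)
z_β = 0.994 (for power = 0.84)
d = 0.24

n = ((2.576 + 0.994) / 0.24)²
n = (14.875)²
n ≈ 221.27
Round up to the next whole number: n = 222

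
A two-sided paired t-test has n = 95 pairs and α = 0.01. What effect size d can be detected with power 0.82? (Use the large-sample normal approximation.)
d ≈ 0.36

Minimum detectable effect (paired t-test, normal approximation):
d = (z_{α/2} + z_β) / √n
d = (2.576 + 0.915) / √95
d = 3.491 / 9.747
d ≈ 0.36

By Cohen's convention (0.2 small / 0.5 medium / 0.8 large): small effect.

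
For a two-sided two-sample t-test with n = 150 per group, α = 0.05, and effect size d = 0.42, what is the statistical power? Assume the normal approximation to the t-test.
Power ≈ 0.95

Power calculation (two-sample t-test, normal approximation):
z_β = d · √(n/2) - z_{α/2}
z_β = 0.42 · √(150/2) - 1.960
z_β = 0.42 · 8.660 - 1.960
z_β = 1.677

Power = Φ(z_β) = Φ(1.677) ≈ 0.953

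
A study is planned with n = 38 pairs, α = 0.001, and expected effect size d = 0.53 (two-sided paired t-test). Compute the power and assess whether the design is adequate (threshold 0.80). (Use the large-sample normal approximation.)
Power ≈ 0.49; the study is underpowered (power < 0.80)

Power calculation (paired t-test, normal approximation):
z_β = d · √n - z_{α/2}
z_β = 0.53 · √38 - 3.291
z_β = 0.53 · 6.164 - 3.291
z_β = -0.023

Power = Φ(z_β) = Φ(-0.023) ≈ 0.491

Effect size d = 0.53 is medium by Cohen's convention (0.2/0.5/0.8).

Threshold: power ≥ 0.80 is conventionally adequate.
Power ≈ 0.49 → the study is underpowered (power < 0.80).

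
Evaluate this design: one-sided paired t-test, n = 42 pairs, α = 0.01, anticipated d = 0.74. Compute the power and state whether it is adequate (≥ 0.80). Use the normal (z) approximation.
Power ≈ 0.99; the study is adequately powered (power ≥ 0.80)

Power calculation (paired t-test, normal approximation):
z_β = d · √n - z_α
z_β = 0.74 · √42 - 2.326
z_β = 0.74 · 6.481 - 2.326
z_β = 2.469

Power = Φ(z_β) = Φ(2.469) ≈ 0.993

Effect size d = 0.74 is medium by Cohen's convention (0.2/0.5/0.8).

Threshold: power ≥ 0.80 is conventionally adequate.
Power ≈ 0.99 → the study is adequately powered (power ≥ 0.80).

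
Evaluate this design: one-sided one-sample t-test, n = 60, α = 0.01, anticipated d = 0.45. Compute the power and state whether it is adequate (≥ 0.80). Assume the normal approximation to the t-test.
Power ≈ 0.88; the study is adequately powered (power ≥ 0.80)

Power calculation (one-sample t-test, normal approximation):
z_β = d · √n - z_α
z_β = 0.45 · √60 - 2.326
z_β = 0.45 · 7.746 - 2.326
z_β = 1.159

Power = Φ(z_β) = Φ(1.159) ≈ 0.877

Effect size d = 0.45 is small by Cohen's convention (0.2/0.5/0.8).

Threshold: power ≥ 0.80 is conventionally adequate.
Power ≈ 0.88 → the study is adequately powered (power ≥ 0.80).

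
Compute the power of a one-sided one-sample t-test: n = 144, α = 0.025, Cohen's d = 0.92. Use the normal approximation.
Power ≈ 1.00

Power calculation (one-sample t-test, normal approximation):
z_β = d · √n - z_α
z_β = 0.92 · √144 - 1.960
z_β = 0.92 · 12.000 - 1.960
z_β = 9.080

Power = Φ(z_β) = Φ(9.080) ≈ 1.000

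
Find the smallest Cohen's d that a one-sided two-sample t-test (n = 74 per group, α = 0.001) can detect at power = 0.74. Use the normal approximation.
d ≈ 0.61

Minimum detectable effect (two-sample t-test, normal approximation):
d = (z_α + z_β) / √(n/2)
d = (3.090 + 0.643) / √(74/2)
d = 3.734 / 6.083
d ≈ 0.61

By Cohen's convention (0.2 small / 0.5 medium / 0.8 large): medium effect.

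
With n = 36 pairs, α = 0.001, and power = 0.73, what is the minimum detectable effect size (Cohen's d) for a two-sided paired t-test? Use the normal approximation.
d ≈ 0.65

Minimum detectable effect (paired t-test, normal approximation):
d = (z_{α/2} + z_β) / √n
d = (3.291 + 0.613) / √36
d = 3.903 / 6.000
d ≈ 0.65

By Cohen's convention (0.2 small / 0.5 medium / 0.8 large): medium effect.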